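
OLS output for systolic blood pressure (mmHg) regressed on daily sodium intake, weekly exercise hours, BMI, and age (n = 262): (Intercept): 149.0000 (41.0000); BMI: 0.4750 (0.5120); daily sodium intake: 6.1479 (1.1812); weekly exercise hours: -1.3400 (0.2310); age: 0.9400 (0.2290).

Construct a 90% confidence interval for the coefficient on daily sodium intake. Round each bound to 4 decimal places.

Read off: b = 6.1479, SE = 1.1812 for daily sodium intake.
df = n − k − 1 = 262 − 4 − 1 = 257.
t* = t_{0.05, 257} = 1.650804.
Margin = t* × SE = 1.650804 × 1.1812 = 1.949930.
CI: 6.1479 ± 1.949930 → (4.1980, 8.0978).

(4.1980, 8.0978)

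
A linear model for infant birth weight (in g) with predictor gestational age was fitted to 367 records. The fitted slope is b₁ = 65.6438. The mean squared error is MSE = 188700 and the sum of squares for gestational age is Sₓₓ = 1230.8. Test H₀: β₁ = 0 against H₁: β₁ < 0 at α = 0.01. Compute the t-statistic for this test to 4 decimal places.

SE(b₁) = √(MSE/Sₓₓ) = √(188700/1230.8) = 12.382.
t = 65.6438 / 12.382 = 5.3015.
df = n − 2 = 365.
One-sided p ≈ 1.0000, which is ≥ 0.01, so fail to reject H₀.
The data do not give significant evidence that the true slope on gestational age is negative.

t = 5.3015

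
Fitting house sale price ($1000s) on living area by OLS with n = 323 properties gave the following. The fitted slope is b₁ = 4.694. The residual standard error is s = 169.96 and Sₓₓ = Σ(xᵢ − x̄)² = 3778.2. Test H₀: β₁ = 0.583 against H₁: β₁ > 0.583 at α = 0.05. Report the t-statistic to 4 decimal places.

t = 1.4868

SE(b₁) = s/√Sₓₓ = 169.96/√3778.2 = 2.76506.
t = (4.694 − 0.583) / 2.76506 = 1.4868.
df = n − 2 = 321.
One-sided p ≈ 0.0690, which is ≥ 0.05, so fail to reject H₀.
The data do not give significant evidence that the true slope on living area exceeds 0.583 $1000s per unit.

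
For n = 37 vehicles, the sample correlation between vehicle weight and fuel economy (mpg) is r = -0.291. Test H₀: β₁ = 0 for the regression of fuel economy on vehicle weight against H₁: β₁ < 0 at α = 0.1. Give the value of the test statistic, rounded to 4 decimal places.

t = r·√(n − 2)/√(1 − r²) = -0.291·√35/√0.915319 = -1.7995.
df = n − 2 = 35.
One-sided p ≈ 0.0403, which is < 0.1, so reject H₀.
There is evidence of a linear association between vehicle weight and fuel economy.

t = -1.7995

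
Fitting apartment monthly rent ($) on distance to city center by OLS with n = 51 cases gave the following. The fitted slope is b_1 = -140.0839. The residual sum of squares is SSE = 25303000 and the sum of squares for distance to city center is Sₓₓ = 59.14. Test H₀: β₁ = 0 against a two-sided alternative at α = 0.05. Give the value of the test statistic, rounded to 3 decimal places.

t = -1.499

MSE = SSE/(n − 2) = 25303000/49 = 516388.
SE(b_1) = √(MSE/Sₓₓ) = √(516388/59.14) = 93.4431.
t = -140.0839 / 93.4431 = -1.499.
df = n − 2 = 49.
Two-sided p ≈ 0.1403, which is ≥ 0.05, so fail to reject H₀.
The data do not give significant evidence of an association between distance to city center and apartment monthly rent.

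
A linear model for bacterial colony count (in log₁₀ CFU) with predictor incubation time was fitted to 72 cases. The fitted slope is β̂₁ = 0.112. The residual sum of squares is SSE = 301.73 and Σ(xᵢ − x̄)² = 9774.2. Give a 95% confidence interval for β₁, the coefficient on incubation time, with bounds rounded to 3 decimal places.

MSE = SSE/(n − 2) = 301.73/70 = 4.31043.
SE(β̂₁) = √(MSE/Sₓₓ) = √(4.31043/9774.2) = 0.021.
df = n − 2 = 70.
t* = t_{0.025, 70} = 1.994437.
Margin = t* × SE = 1.994437 × 0.021 = 0.04188.
CI: 0.112 ± 0.04188 → (0.070, 0.154).
With 95% confidence, each one-unit increase in incubation time is associated with a change of between 0.070 and 0.154 log₁₀ CFU in bacterial colony count.

(0.070, 0.154)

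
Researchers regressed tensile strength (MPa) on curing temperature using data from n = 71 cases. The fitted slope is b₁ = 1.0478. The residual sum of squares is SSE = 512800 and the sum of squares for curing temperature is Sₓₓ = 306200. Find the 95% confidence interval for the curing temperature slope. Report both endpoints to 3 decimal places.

MSE = SSE/(n − 2) = 512800/69 = 7431.88.
SE(b₁) = √(MSE/Sₓₓ) = √(7431.88/306200) = 0.155793.
df = n − 2 = 69.
t* = t_{0.025, 69} = 1.994945.
Margin = t* × SE = 1.994945 × 0.155793 = 0.31080.
CI: 1.0478 ± 0.31080 → (0.737, 1.359).
With 95% confidence, each one-unit increase in curing temperature is associated with a change of between 0.737 and 1.359 MPa in tensile strength.

(0.737, 1.359)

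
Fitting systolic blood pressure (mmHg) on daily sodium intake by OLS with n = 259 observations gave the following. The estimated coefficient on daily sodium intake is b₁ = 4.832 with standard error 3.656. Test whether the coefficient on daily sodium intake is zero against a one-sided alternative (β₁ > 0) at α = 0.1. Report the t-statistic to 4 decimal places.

t = 1.3217

H₀: β₁ = 0 vs H₁: β₁ > 0.
t = (b₁ − β₁⁰)/SE = 4.832 / 3.656 = 1.3217.
df = n − 2 = 259 − 2 = 257.
One-sided p ≈ 0.0937, which is < 0.1, so reject H₀.
There is evidence that the true slope on daily sodium intake is positive.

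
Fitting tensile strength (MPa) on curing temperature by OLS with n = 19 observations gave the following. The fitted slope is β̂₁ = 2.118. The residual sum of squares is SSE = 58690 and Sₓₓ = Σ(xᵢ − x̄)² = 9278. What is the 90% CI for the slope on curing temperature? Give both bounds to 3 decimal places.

MSE = SSE/(n − 2) = 58690/17 = 3452.35.
SE(β̂₁) = √(MSE/Sₓₓ) = √(3452.35/9278) = 0.610001.
df = n − 2 = 17.
t* = t_{0.05, 17} = 1.739607.
Margin = t* × SE = 1.739607 × 0.610001 = 1.06116.
CI: 2.118 ± 1.06116 → (1.057, 3.179).
With 90% confidence, each one-unit increase in curing temperature is associated with a change of between 1.057 and 3.179 MPa in tensile strength.

(1.057, 3.179)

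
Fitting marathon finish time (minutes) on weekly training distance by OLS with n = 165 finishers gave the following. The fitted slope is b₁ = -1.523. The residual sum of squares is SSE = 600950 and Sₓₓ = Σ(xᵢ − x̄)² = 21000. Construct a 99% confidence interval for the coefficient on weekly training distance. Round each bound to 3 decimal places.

MSE = SSE/(n − 2) = 600950/163 = 3686.81.
SE(b₁) = √(MSE/Sₓₓ) = √(3686.81/21000) = 0.419002.
df = n − 2 = 163.
t* = t_{0.005, 163} = 2.606328.
Margin = t* × SE = 2.606328 × 0.419002 = 1.09206.
CI: -1.523 ± 1.09206 → (-2.615, -0.431).
With 99% confidence, each one-unit increase in weekly training distance is associated with a change of between -2.615 and -0.431 minutes in marathon finish time.

(-2.615, -0.431)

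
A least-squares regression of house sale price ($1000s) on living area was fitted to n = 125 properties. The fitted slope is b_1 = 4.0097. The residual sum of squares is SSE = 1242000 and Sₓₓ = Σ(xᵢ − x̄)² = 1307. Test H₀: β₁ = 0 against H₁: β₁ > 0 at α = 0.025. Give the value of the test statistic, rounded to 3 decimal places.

t = 1.443

MSE = SSE/(n − 2) = 1242000/123 = 10097.6.
SE(b_1) = √(MSE/Sₓₓ) = √(10097.6/1307) = 2.77952.
t = 4.0097 / 2.77952 = 1.443.
df = n − 2 = 123.
One-sided p ≈ 0.0758, which is ≥ 0.025, so fail to reject H₀.
The data do not give significant evidence that the true slope on living area is positive.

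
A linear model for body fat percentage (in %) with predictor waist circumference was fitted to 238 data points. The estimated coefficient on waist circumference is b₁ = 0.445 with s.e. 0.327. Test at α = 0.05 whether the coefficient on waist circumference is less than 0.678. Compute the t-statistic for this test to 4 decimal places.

t = -0.7125

H₀: β₁ = 0.678 vs H₁: β₁ < 0.678.
t = (b₁ − β₁⁰)/SE = (0.445 − 0.678) / 0.327 = -0.7125.
df = n − 2 = 238 − 2 = 236.
One-sided p ≈ 0.2384, which is ≥ 0.05, so fail to reject H₀.
The data do not give significant evidence that the true slope on waist circumference is below 0.678 % per unit.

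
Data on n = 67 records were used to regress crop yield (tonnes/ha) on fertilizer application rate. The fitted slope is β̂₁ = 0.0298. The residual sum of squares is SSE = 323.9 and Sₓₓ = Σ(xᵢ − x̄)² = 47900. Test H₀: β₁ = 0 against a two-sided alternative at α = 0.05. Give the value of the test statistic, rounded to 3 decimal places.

MSE = SSE/(n − 2) = 323.9/65 = 4.98308.
SE(β̂₁) = √(MSE/Sₓₓ) = √(4.98308/47900) = 0.0101996.
t = 0.0298 / 0.0101996 = 2.922.
df = n − 2 = 65.
Two-sided p ≈ 0.0048, which is < 0.05, so reject H₀.
There is evidence that fertilizer application rate is associated with crop yield.

t = 2.922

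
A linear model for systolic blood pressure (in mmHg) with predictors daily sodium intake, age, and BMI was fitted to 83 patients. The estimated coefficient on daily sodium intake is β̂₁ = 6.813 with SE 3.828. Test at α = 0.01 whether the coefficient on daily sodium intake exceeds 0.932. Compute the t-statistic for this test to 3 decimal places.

t = 1.536

H₀: β₁ = 0.932 vs H₁: β₁ > 0.932.
t = (β̂₁ − β₁⁰)/SE = (6.813 − 0.932) / 3.828 = 1.536.
df = n − k − 1 = 83 − 3 − 1 = 79.
One-sided p ≈ 0.0642, which is ≥ 0.01, so fail to reject H₀.
The data do not give significant evidence that the true slope on daily sodium intake exceeds 0.932 mmHg per unit, holding the other predictors fixed.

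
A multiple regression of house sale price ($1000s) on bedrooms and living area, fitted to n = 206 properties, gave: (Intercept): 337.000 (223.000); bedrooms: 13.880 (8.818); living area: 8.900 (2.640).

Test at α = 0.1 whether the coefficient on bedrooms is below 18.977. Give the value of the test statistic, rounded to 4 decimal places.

Read off: b = 13.880, SE = 8.818 for bedrooms.
H₀: β₁ = 18.977 vs H₁: β₁ < 18.977.
t = (13.880 − 18.977) / 8.818 = -0.5780.
df = n − k − 1 = 206 − 2 − 1 = 203.
One-sided p ≈ 0.2819, which is ≥ 0.1, so fail to reject H₀.
The data do not give significant evidence that the true slope on bedrooms is below 18.977 $1000s per unit, holding the other predictors fixed.

t = -0.5780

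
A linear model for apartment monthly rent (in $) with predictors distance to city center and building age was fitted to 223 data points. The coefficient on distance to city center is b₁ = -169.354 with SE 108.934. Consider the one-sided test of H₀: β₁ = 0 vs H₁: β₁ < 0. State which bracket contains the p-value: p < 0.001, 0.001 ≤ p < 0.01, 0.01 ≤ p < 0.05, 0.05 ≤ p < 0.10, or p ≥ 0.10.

0.05 ≤ p < 0.10

t = -169.354 / 108.934 = -1.555.
df = n − k − 1 = 223 − 2 − 1 = 220.
One-sided p = P(T_{220} < t) ≈ 0.0607.
So 0.05 ≤ p < 0.10.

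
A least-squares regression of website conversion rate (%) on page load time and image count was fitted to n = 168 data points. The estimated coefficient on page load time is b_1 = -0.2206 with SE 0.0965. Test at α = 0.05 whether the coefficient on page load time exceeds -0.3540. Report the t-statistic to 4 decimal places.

t = 1.3824

H₀: β₁ = -0.3540 vs H₁: β₁ > -0.3540.
t = (b_1 − β₁⁰)/SE = (-0.2206 − (-0.3540)) / 0.0965 = 1.3824.
df = n − k − 1 = 168 − 2 − 1 = 165.
One-sided p ≈ 0.0844, which is ≥ 0.05, so fail to reject H₀.
The data do not give significant evidence that the true slope on page load time exceeds -0.3540 % per unit, holding the other predictors fixed.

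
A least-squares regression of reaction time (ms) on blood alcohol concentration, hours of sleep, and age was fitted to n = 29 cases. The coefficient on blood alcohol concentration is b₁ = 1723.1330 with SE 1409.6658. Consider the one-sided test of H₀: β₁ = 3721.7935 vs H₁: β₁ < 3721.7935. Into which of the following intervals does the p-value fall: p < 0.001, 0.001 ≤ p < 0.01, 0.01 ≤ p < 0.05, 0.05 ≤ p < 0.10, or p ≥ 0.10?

0.05 ≤ p < 0.10

t = (1723.1330 − 3721.7935) / 1409.6658 = -1.418.
df = n − k − 1 = 29 − 3 − 1 = 25.
One-sided p = P(T_{25} < t) ≈ 0.0843.
So 0.05 ≤ p < 0.10.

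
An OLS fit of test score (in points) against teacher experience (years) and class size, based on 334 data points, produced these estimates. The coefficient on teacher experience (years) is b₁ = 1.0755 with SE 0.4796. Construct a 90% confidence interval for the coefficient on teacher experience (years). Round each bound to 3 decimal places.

(0.284, 1.867)

df = n − k − 1 = 334 − 2 − 1 = 331.
t* = t_{0.05, 331} = 1.64947.
Margin = t* × SE = 1.64947 × 0.4796 = 0.79109.
CI: 1.0755 ± 0.79109 → (0.284, 1.867).
With 90% confidence, each one-unit increase in teacher experience (years) is associated with a change of between 0.284 and 1.867 points in test score, holding the other predictors fixed.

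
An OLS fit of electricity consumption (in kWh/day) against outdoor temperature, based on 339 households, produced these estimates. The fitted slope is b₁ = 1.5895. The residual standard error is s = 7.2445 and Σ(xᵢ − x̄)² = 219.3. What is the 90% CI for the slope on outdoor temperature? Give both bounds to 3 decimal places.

(0.783, 2.396)

SE(b₁) = s/√Sₓₓ = 7.2445/√219.3 = 0.489203.
df = n − 2 = 337.
t* = t_{0.05, 337} = 1.649388.
Margin = t* × SE = 1.649388 × 0.489203 = 0.80689.
CI: 1.5895 ± 0.80689 → (0.783, 2.396).
With 90% confidence, each one-unit increase in outdoor temperature is associated with a change of between 0.783 and 2.396 kWh/day in electricity consumption.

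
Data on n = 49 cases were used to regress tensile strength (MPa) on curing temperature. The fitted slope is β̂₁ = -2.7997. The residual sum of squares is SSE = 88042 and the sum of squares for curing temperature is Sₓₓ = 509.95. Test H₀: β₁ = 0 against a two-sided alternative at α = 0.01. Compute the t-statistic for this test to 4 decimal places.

MSE = SSE/(n − 2) = 88042/47 = 1873.23.
SE(β̂₁) = √(MSE/Sₓₓ) = √(1873.23/509.95) = 1.9166.
t = -2.7997 / 1.9166 = -1.4608.
df = n − 2 = 47.
Two-sided p ≈ 0.1507, which is ≥ 0.01, so fail to reject H₀.
The data do not give significant evidence of an association between curing temperature and tensile strength.

t = -1.4608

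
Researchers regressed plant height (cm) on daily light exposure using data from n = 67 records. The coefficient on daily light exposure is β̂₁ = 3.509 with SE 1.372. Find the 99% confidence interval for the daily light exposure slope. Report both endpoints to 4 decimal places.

(-0.1317, 7.1497)

df = n − 2 = 67 − 2 = 65.
t* = t_{0.005, 65} = 2.653604.
Margin = t* × SE = 2.653604 × 1.372 = 3.640745.
CI: 3.509 ± 3.640745 → (-0.1317, 7.1497).
With 99% confidence, each one-unit increase in daily light exposure is associated with a change of between -0.1317 and 7.1497 cm in plant height.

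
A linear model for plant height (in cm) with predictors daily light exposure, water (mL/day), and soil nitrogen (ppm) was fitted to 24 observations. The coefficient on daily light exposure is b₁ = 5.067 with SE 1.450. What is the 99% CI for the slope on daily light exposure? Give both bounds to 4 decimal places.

df = n − k − 1 = 24 − 3 − 1 = 20.
t* = t_{0.005, 20} = 2.84534.
Margin = t* × SE = 2.84534 × 1.450 = 4.125743.
CI: 5.067 ± 4.125743 → (0.9413, 9.1927).
With 99% confidence, each one-unit increase in daily light exposure is associated with a change of between 0.9413 and 9.1927 cm in plant height, holding the other predictors fixed.

(0.9413, 9.1927)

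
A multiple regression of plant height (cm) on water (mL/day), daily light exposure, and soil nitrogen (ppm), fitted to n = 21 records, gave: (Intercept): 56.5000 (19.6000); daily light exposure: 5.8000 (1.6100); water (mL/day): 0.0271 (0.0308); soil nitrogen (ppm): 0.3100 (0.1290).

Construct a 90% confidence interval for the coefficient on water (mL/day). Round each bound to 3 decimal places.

Read off: b = 0.0271, SE = 0.0308 for water (mL/day).
df = n − k − 1 = 21 − 3 − 1 = 17.
t* = t_{0.05, 17} = 1.739607.
Margin = t* × SE = 1.739607 × 0.0308 = 0.05358.
CI: 0.0271 ± 0.05358 → (-0.026, 0.081).

(-0.026, 0.081)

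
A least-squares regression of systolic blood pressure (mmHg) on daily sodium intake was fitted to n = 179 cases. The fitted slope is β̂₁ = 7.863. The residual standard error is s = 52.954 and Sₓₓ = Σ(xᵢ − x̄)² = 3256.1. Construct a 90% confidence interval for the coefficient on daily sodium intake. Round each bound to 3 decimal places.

(6.329, 9.397)

SE(β̂₁) = s/√Sₓₓ = 52.954/√3256.1 = 0.928004.
df = n − 2 = 177.
t* = t_{0.05, 177} = 1.653508.
Margin = t* × SE = 1.653508 × 0.928004 = 1.53446.
CI: 7.863 ± 1.53446 → (6.329, 9.397).
With 90% confidence, each one-unit increase in daily sodium intake is associated with a change of between 6.329 and 9.397 mmHg in systolic blood pressure.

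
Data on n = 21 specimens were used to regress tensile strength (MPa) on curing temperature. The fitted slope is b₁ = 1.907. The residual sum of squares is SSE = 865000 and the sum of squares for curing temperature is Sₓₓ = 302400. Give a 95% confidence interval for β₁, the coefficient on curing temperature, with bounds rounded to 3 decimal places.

MSE = SSE/(n − 2) = 865000/19 = 45526.3.
SE(b₁) = √(MSE/Sₓₓ) = √(45526.3/302400) = 0.388008.
df = n − 2 = 19.
t* = t_{0.025, 19} = 2.093024.
Margin = t* × SE = 2.093024 × 0.388008 = 0.81211.
CI: 1.907 ± 0.81211 → (1.095, 2.719).
With 95% confidence, each one-unit increase in curing temperature is associated with a change of between 1.095 and 2.719 MPa in tensile strength.

(1.095, 2.719)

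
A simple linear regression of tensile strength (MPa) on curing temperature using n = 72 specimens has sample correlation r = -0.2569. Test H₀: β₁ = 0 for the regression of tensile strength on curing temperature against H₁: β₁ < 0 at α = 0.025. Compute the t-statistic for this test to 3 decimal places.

t = -2.224

t = r·√(n − 2)/√(1 − r²) = -0.2569·√70/√0.934002 = -2.224.
df = n − 2 = 70.
One-sided p ≈ 0.0147, which is < 0.025, so reject H₀.
There is evidence of a linear association between curing temperature and tensile strength.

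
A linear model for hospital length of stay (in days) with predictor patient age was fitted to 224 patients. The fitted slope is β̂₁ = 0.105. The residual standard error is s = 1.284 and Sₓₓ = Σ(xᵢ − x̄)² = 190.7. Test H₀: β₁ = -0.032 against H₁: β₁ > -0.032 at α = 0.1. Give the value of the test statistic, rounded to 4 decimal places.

t = 1.4734

SE(β̂₁) = s/√Sₓₓ = 1.284/√190.7 = 0.09298.
t = (0.105 − (-0.032)) / 0.09298 = 1.4734.
df = n − 2 = 222.
One-sided p ≈ 0.0710, which is < 0.1, so reject H₀.
There is evidence that the true slope on patient age exceeds -0.032 days per unit.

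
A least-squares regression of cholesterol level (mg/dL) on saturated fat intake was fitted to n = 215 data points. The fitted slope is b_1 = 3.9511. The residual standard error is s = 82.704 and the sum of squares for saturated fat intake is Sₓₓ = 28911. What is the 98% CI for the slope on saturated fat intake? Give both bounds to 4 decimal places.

(2.8110, 5.0912)

SE(b_1) = s/√Sₓₓ = 82.704/√28911 = 0.486402.
df = n − 2 = 213.
t* = t_{0.01, 213} = 2.343982.
Margin = t* × SE = 2.343982 × 0.486402 = 1.140117.
CI: 3.9511 ± 1.140117 → (2.8110, 5.0912).
With 98% confidence, each one-unit increase in saturated fat intake is associated with a change of between 2.8110 and 5.0912 mg/dL in cholesterol level.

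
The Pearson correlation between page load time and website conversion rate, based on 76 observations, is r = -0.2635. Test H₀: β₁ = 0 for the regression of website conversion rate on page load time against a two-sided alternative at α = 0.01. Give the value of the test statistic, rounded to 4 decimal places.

t = r·√(n − 2)/√(1 − r²) = -0.2635·√74/√0.930568 = -2.3498.
df = n − 2 = 74.
Two-sided p ≈ 0.0215, which is ≥ 0.01, so fail to reject H₀.
The data do not give significant evidence of a linear association between page load time and website conversion rate.

t = -2.3498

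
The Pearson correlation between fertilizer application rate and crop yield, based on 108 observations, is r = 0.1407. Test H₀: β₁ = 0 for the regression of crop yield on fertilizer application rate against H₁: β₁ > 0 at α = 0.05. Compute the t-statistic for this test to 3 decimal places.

t = 1.463

t = r·√(n − 2)/√(1 − r²) = 0.1407·√106/√0.980204 = 1.463.
df = n − 2 = 106.
One-sided p ≈ 0.0732, which is ≥ 0.05, so fail to reject H₀.
The data do not give significant evidence of a linear association between fertilizer application rate and crop yield.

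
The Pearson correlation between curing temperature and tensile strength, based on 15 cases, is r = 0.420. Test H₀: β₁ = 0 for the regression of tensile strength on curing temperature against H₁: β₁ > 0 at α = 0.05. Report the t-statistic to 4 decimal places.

t = 1.6686

t = r·√(n − 2)/√(1 − r²) = 0.420·√13/√0.8236 = 1.6686.
df = n − 2 = 13.
One-sided p ≈ 0.0595, which is ≥ 0.05, so fail to reject H₀.
The data do not give significant evidence of a linear association between curing temperature and tensile strength.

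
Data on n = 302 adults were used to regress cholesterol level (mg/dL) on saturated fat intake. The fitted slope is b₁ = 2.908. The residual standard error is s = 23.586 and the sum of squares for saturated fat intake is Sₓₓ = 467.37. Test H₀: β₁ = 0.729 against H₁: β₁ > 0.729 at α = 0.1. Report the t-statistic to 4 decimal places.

t = 1.9973

SE(b₁) = s/√Sₓₓ = 23.586/√467.37 = 1.091.
t = (2.908 − 0.729) / 1.091 = 1.9973.
df = n − 2 = 300.
One-sided p ≈ 0.0234, which is < 0.1, so reject H₀.
There is evidence that the true slope on saturated fat intake exceeds 0.729 mg/dL per unit.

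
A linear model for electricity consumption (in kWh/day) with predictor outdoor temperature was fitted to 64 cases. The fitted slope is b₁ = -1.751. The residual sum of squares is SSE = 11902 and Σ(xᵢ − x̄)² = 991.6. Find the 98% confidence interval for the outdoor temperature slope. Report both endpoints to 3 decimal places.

(-2.802, -0.700)

MSE = SSE/(n − 2) = 11902/62 = 191.968.
SE(b₁) = √(MSE/Sₓₓ) = √(191.968/991.6) = 0.439993.
df = n − 2 = 62.
t* = t_{0.01, 62} = 2.388011.
Margin = t* × SE = 2.388011 × 0.439993 = 1.05071.
CI: -1.751 ± 1.05071 → (-2.802, -0.700).
With 98% confidence, each one-unit increase in outdoor temperature is associated with a change of between -2.802 and -0.700 kWh/day in electricity consumption.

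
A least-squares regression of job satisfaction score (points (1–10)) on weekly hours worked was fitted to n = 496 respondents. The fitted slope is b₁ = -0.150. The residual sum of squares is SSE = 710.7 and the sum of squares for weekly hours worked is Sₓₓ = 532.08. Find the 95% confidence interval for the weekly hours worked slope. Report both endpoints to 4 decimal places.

(-0.2522, -0.0478)

MSE = SSE/(n − 2) = 710.7/494 = 1.43866.
SE(b₁) = √(MSE/Sₓₓ) = √(1.43866/532.08) = 0.0519985.
df = n − 2 = 494.
t* = t_{0.025, 494} = 1.964778.
Margin = t* × SE = 1.964778 × 0.0519985 = 0.102166.
CI: -0.150 ± 0.102166 → (-0.2522, -0.0478).
With 95% confidence, each one-unit increase in weekly hours worked is associated with a change of between -0.2522 and -0.0478 points (1–10) in job satisfaction score.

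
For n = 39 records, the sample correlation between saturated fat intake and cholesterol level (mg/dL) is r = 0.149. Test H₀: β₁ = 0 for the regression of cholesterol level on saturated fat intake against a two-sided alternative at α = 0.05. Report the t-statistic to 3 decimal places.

t = r·√(n − 2)/√(1 − r²) = 0.149·√37/√0.977799 = 0.917.
df = n − 2 = 37.
Two-sided p ≈ 0.3653, which is ≥ 0.05, so fail to reject H₀.
The data do not give significant evidence of a linear association between saturated fat intake and cholesterol level.

t = 0.917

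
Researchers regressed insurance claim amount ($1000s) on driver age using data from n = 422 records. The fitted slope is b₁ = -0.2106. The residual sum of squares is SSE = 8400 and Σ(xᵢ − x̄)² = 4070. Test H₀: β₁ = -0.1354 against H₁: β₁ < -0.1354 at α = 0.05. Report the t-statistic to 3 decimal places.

t = -1.073

MSE = SSE/(n − 2) = 8400/420 = 20.
SE(b₁) = √(MSE/Sₓₓ) = √(20/4070) = 0.0701.
t = (-0.2106 − (-0.1354)) / 0.0701 = -1.073.
df = n − 2 = 420.
One-sided p ≈ 0.1420, which is ≥ 0.05, so fail to reject H₀.
The data do not give significant evidence that the true slope on driver age is below -0.1354 $1000s per unit.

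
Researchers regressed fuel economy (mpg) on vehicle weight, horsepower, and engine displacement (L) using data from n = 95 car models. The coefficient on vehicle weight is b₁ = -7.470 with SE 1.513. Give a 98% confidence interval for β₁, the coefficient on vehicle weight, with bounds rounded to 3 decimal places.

(-11.053, -3.887)

df = n − k − 1 = 95 − 3 − 1 = 91.
t* = t_{0.01, 91} = 2.368026.
Margin = t* × SE = 2.368026 × 1.513 = 3.58282.
CI: -7.470 ± 3.58282 → (-11.053, -3.887).
With 98% confidence, each one-unit increase in vehicle weight is associated with a change of between -11.053 and -3.887 mpg in fuel economy, holding the other predictors fixed.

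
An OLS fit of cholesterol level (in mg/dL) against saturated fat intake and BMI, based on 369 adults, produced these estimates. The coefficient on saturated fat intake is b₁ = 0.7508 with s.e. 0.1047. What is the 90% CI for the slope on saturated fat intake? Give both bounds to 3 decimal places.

df = n − k − 1 = 369 − 2 − 1 = 366.
t* = t_{0.05, 366} = 1.649028.
Margin = t* × SE = 1.649028 × 0.1047 = 0.17265.
CI: 0.7508 ± 0.17265 → (0.578, 0.923).
With 90% confidence, each one-unit increase in saturated fat intake is associated with a change of between 0.578 and 0.923 mg/dL in cholesterol level, holding the other predictors fixed.

(0.578, 0.923)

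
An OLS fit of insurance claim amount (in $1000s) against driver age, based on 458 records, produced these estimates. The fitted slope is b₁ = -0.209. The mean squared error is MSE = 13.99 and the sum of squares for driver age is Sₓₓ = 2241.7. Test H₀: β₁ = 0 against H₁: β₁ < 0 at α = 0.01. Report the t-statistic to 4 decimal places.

t = -2.6456

SE(b₁) = √(MSE/Sₓₓ) = √(13.99/2241.7) = 0.0789987.
t = -0.209 / 0.0789987 = -2.6456.
df = n − 2 = 456.
One-sided p ≈ 0.0042, which is < 0.01, so reject H₀.
There is evidence that the true slope on driver age is negative.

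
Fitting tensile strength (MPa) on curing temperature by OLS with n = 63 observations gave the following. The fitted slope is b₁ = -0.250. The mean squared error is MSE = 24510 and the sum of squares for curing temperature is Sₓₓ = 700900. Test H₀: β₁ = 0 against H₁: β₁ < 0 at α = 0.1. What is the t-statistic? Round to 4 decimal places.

SE(b₁) = √(MSE/Sₓₓ) = √(24510/700900) = 0.187001.
t = -0.250 / 0.187001 = -1.3369.
df = n − 2 = 61.
One-sided p ≈ 0.0931, which is < 0.1, so reject H₀.
There is evidence that the true slope on curing temperature is negative.

t = -1.3369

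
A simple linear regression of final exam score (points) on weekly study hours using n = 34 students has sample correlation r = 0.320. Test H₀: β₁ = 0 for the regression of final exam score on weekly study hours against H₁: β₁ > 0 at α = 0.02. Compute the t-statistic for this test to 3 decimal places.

t = r·√(n − 2)/√(1 − r²) = 0.320·√32/√0.8976 = 1.911.
df = n − 2 = 32.
One-sided p ≈ 0.0325, which is ≥ 0.02, so fail to reject H₀.
The data do not give significant evidence of a linear association between weekly study hours and final exam score.

t = 1.911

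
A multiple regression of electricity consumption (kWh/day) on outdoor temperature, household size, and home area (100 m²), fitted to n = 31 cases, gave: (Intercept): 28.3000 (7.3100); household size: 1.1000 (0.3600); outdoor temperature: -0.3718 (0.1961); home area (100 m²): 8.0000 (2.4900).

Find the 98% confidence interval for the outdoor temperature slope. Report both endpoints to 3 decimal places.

(-0.857, 0.113)

Read off: b = -0.3718, SE = 0.1961 for outdoor temperature.
df = n − k − 1 = 31 − 3 − 1 = 27.
t* = t_{0.01, 27} = 2.47266.
Margin = t* × SE = 2.47266 × 0.1961 = 0.48489.
CI: -0.3718 ± 0.48489 → (-0.857, 0.113).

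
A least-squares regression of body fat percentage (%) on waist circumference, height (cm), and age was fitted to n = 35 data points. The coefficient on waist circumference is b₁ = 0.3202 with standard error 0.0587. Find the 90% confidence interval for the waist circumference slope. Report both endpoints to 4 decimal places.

df = n − k − 1 = 35 − 3 − 1 = 31.
t* = t_{0.05, 31} = 1.695519.
Margin = t* × SE = 1.695519 × 0.0587 = 0.099527.
CI: 0.3202 ± 0.099527 → (0.2207, 0.4197).
With 90% confidence, each one-unit increase in waist circumference is associated with a change of between 0.2207 and 0.4197 % in body fat percentage, holding the other predictors fixed.

(0.2207, 0.4197)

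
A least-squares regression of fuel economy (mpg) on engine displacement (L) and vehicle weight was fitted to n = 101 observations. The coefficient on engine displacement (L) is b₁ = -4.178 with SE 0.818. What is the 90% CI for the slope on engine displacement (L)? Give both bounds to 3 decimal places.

df = n − k − 1 = 101 − 2 − 1 = 98.
t* = t_{0.05, 98} = 1.660551.
Margin = t* × SE = 1.660551 × 0.818 = 1.35833.
CI: -4.178 ± 1.35833 → (-5.536, -2.820).
With 90% confidence, each one-unit increase in engine displacement (L) is associated with a change of between -5.536 and -2.820 mpg in fuel economy, holding the other predictors fixed.

(-5.536, -2.820)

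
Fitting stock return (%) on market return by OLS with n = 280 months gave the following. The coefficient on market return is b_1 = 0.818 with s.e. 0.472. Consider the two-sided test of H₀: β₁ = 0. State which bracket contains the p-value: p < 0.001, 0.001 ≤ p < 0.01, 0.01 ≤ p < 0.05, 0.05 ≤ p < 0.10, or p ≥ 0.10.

t = 0.818 / 0.472 = 1.733.
df = n − 2 = 280 − 2 = 278.
Two-sided p = 2·P(T_{278} > |t|) ≈ 0.0842.
So 0.05 ≤ p < 0.10.

0.05 ≤ p < 0.10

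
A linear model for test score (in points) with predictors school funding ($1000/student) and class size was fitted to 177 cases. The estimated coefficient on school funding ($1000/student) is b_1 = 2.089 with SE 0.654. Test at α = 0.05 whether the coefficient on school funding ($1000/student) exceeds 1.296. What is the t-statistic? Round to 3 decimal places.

H₀: β₁ = 1.296 vs H₁: β₁ > 1.296.
t = (b_1 − β₁⁰)/SE = (2.089 − 1.296) / 0.654 = 1.213.
df = n − k − 1 = 177 − 2 − 1 = 174.
One-sided p ≈ 0.1135, which is ≥ 0.05, so fail to reject H₀.
The data do not give significant evidence that the true slope on school funding ($1000/student) exceeds 1.296 points per unit, holding the other predictors fixed.

t = 1.213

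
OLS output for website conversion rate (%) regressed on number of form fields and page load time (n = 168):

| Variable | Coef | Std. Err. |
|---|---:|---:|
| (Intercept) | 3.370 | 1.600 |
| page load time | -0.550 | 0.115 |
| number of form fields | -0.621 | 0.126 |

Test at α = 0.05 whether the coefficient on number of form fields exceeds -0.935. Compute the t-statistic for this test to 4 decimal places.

Read off: b = -0.621, SE = 0.126 for number of form fields.
H₀: β₁ = -0.935 vs H₁: β₁ > -0.935.
t = (-0.621 − (-0.935)) / 0.126 = 2.4921.
df = n − k − 1 = 168 − 2 − 1 = 165.
One-sided p ≈ 0.0068, which is < 0.05, so reject H₀.
There is evidence that the true slope on number of form fields exceeds -0.935 % per unit, holding the other predictors fixed.

t = 2.4921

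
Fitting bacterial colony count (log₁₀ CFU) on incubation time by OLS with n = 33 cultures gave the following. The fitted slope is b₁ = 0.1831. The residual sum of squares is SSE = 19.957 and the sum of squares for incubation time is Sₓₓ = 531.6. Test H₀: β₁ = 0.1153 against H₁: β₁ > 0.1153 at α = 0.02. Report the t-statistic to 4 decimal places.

t = 1.9483

MSE = SSE/(n − 2) = 19.957/31 = 0.643774.
SE(b₁) = √(MSE/Sₓₓ) = √(0.643774/531.6) = 0.0347996.
t = (0.1831 − 0.1153) / 0.0347996 = 1.9483.
df = n − 2 = 31.
One-sided p ≈ 0.0302, which is ≥ 0.02, so fail to reject H₀.
The data do not give significant evidence that the true slope on incubation time exceeds 0.1153 log₁₀ CFU per unit.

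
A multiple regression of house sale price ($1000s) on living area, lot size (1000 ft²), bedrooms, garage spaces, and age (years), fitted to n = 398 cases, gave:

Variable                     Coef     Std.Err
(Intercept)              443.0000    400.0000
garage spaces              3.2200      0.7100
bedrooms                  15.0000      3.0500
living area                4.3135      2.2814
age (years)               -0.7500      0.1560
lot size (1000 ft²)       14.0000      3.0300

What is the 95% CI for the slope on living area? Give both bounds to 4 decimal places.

(-0.1718, 8.7988)

Read off: b = 4.3135, SE = 2.2814 for living area.
df = n − k − 1 = 398 − 5 − 1 = 392.
t* = t_{0.025, 392} = 1.966034.
Margin = t* × SE = 1.966034 × 2.2814 = 4.485310.
CI: 4.3135 ± 4.485310 → (-0.1718, 8.7988).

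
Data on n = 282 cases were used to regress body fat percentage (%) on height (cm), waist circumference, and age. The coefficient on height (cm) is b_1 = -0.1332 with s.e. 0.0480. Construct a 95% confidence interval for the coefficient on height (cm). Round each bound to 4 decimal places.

(-0.2277, -0.0387)

df = n − k − 1 = 282 − 3 − 1 = 278.
t* = t_{0.025, 278} = 1.968534.
Margin = t* × SE = 1.968534 × 0.0480 = 0.094490.
CI: -0.1332 ± 0.094490 → (-0.2277, -0.0387).
With 95% confidence, each one-unit increase in height (cm) is associated with a change of between -0.2277 and -0.0387 % in body fat percentage, holding the other predictors fixed.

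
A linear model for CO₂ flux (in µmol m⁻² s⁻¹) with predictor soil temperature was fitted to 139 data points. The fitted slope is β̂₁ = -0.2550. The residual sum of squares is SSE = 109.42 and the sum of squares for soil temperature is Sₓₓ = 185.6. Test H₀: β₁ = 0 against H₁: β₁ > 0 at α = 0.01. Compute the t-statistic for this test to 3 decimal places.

MSE = SSE/(n − 2) = 109.42/137 = 0.798686.
SE(β̂₁) = √(MSE/Sₓₓ) = √(0.798686/185.6) = 0.0655993.
t = -0.2550 / 0.0655993 = -3.887.
df = n − 2 = 137.
One-sided p ≈ 0.9999, which is ≥ 0.01, so fail to reject H₀.
The data do not give significant evidence that the true slope on soil temperature is positive.

t = -3.887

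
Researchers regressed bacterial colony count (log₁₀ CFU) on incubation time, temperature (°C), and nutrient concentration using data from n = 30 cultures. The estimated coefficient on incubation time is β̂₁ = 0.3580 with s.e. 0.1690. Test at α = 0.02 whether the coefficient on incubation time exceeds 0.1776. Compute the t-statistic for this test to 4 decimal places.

H₀: β₁ = 0.1776 vs H₁: β₁ > 0.1776.
t = (β̂₁ − β₁⁰)/SE = (0.3580 − 0.1776) / 0.1690 = 1.0675.
df = n − k − 1 = 30 − 3 − 1 = 26.
One-sided p ≈ 0.1478, which is ≥ 0.02, so fail to reject H₀.
The data do not give significant evidence that the true slope on incubation time exceeds 0.1776 log₁₀ CFU per unit, holding the other predictors fixed.

t = 1.0675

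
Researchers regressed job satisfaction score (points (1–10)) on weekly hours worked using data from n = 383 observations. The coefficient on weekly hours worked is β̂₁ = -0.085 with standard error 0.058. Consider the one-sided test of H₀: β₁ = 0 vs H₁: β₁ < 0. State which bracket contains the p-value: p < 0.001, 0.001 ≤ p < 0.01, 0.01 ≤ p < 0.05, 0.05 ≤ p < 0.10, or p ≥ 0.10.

0.05 ≤ p < 0.10

t = -0.085 / 0.058 = -1.466.
df = n − 2 = 383 − 2 = 381.
One-sided p = P(T_{381} < t) ≈ 0.0718.
So 0.05 ≤ p < 0.10.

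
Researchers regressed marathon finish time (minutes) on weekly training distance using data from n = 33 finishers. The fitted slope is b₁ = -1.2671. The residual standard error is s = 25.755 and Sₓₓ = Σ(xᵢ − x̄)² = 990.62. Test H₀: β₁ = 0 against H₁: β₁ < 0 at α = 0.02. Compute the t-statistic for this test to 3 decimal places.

t = -1.548

SE(b₁) = s/√Sₓₓ = 25.755/√990.62 = 0.818291.
t = -1.2671 / 0.818291 = -1.548.
df = n − 2 = 31.
One-sided p ≈ 0.0658, which is ≥ 0.02, so fail to reject H₀.
The data do not give significant evidence that the true slope on weekly training distance is negative.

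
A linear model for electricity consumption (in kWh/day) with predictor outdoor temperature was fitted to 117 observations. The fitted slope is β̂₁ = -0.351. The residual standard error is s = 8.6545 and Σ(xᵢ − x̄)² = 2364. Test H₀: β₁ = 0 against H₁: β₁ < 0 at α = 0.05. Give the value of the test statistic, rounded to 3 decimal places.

SE(β̂₁) = s/√Sₓₓ = 8.6545/√2364 = 0.177999.
t = -0.351 / 0.177999 = -1.972.
df = n − 2 = 115.
One-sided p ≈ 0.0255, which is < 0.05, so reject H₀.
There is evidence that the true slope on outdoor temperature is negative.

t = -1.972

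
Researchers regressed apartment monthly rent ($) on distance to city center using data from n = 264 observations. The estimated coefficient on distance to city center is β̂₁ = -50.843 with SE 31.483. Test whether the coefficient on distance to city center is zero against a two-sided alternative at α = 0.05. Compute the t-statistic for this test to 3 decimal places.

H₀: β₁ = 0 vs H₁: β₁ ≠ 0.
t = (β̂₁ − β₁⁰)/SE = -50.843 / 31.483 = -1.615.
df = n − 2 = 264 − 2 = 262.
Two-sided p ≈ 0.1075, which is ≥ 0.05, so fail to reject H₀.
The data do not give significant evidence of an association between distance to city center and apartment monthly rent.

t = -1.615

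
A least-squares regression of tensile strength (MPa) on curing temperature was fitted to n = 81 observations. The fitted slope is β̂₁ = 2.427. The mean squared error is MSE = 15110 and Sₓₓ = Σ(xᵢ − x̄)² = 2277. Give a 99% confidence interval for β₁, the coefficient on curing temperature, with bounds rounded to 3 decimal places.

(-4.372, 9.226)

SE(β̂₁) = √(MSE/Sₓₓ) = √(15110/2277) = 2.57603.
df = n − 2 = 79.
t* = t_{0.005, 79} = 2.639505.
Margin = t* × SE = 2.639505 × 2.57603 = 6.79944.
CI: 2.427 ± 6.79944 → (-4.372, 9.226).
With 99% confidence, each one-unit increase in curing temperature is associated with a change of between -4.372 and 9.226 MPa in tensile strength.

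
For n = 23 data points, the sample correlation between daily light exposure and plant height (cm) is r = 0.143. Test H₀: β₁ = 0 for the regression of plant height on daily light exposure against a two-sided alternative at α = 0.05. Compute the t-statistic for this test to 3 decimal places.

t = 0.662

t = r·√(n − 2)/√(1 − r²) = 0.143·√21/√0.979551 = 0.662.
df = n − 2 = 21.
Two-sided p ≈ 0.5151, which is ≥ 0.05, so fail to reject H₀.
The data do not give significant evidence of a linear association between daily light exposure and plant height.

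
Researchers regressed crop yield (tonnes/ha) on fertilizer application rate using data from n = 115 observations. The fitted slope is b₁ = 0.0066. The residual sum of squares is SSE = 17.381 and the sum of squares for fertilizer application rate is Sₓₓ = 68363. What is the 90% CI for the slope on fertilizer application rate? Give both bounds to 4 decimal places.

MSE = SSE/(n − 2) = 17.381/113 = 0.153814.
SE(b₁) = √(MSE/Sₓₓ) = √(0.153814/68363) = 0.00149999.
df = n − 2 = 113.
t* = t_{0.05, 113} = 1.65845.
Margin = t* × SE = 1.65845 × 0.00149999 = 0.002488.
CI: 0.0066 ± 0.002488 → (0.0041, 0.0091).
With 90% confidence, each one-unit increase in fertilizer application rate is associated with a change of between 0.0041 and 0.0091 tonnes/ha in crop yield.

(0.0041, 0.0091)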